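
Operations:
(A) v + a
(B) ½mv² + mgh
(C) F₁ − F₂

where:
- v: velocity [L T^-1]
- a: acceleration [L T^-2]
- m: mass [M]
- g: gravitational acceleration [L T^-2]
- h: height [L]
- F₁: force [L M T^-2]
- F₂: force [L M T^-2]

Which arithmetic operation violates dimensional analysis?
(A) v + a

(A) v + a: v [L T^-1] and a [L T^-2] — different dimensions cannot be added/subtracted ✗
(B) ½mv² + mgh: ½mv² [L^2 M T^-2] and mgh [L^2 M T^-2] — same dimensions ✓
(C) F₁ − F₂: F₁ [L M T^-2] and F₂ [L M T^-2] — same dimensions ✓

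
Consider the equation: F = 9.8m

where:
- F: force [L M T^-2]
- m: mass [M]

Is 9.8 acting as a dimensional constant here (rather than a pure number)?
Yes

F has dimensions [L M T^-2], while m alone has dimensions [M]. For the equation to balance, the factor 9.8 must carry dimensions [L T^-2] — it is a dimensional constant (a numerical value of a physical quantity with its units suppressed), not a pure number.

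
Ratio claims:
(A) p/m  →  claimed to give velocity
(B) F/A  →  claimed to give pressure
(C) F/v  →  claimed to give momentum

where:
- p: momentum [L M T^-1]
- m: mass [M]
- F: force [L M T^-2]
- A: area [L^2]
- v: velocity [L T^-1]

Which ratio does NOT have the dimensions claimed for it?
(C) F/v does not give momentum

(A) p/m: [L T^-1] = velocity [L T^-1] ✓
(B) F/A: [L^-1 M T^-2] = pressure [L^-1 M T^-2] ✓
(C) F/v: [M T^-1] ≠ momentum [L M T^-1] ✗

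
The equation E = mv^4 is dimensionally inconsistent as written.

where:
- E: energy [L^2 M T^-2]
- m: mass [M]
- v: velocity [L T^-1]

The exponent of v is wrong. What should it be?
The exponent of v should be 2: E = mv^2

The LHS E has dimensions [L^2 M T^-2]; v has dimensions [L T^-1].
As written, the RHS mv^4 (exponent 4 on v) has dimensions [L^4 M T^-4], which does not match.
With exponent 2, the RHS mv^2 has dimensions [L^2 M T^-2], matching the LHS.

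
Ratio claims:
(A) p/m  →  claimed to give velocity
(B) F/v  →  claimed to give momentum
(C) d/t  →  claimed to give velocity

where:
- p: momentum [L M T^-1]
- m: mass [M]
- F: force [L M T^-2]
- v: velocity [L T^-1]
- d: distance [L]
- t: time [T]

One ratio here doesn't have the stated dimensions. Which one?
(B) F/v does not give momentum

(A) p/m: [L T^-1] = velocity [L T^-1] ✓
(B) F/v: [M T^-1] ≠ momentum [L M T^-1] ✗
(C) d/t: [L T^-1] = velocity [L T^-1] ✓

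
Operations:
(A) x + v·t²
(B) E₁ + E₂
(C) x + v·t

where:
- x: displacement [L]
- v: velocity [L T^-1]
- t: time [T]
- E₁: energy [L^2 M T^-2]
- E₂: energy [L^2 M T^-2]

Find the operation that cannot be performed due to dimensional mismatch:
(A) x + v·t²

(A) x + v·t²: x [L] and v·t² [L T] — different dimensions cannot be added/subtracted ✗
(B) E₁ + E₂: E₁ [L^2 M T^-2] and E₂ [L^2 M T^-2] — same dimensions ✓
(C) x + v·t: x [L] and v·t [L] — same dimensions ✓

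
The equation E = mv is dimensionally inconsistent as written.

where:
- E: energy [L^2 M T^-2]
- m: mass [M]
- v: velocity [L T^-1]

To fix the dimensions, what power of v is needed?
The exponent of v should be 2: E = mv^2

The LHS E has dimensions [L^2 M T^-2]; v has dimensions [L T^-1].
As written, the RHS mv (exponent 1 on v) has dimensions [L M T^-1], which does not match.
With exponent 2, the RHS mv^2 has dimensions [L^2 M T^-2], matching the LHS.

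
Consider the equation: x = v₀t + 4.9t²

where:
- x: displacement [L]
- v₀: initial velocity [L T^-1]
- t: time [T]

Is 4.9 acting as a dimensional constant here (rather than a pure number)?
Yes

x has dimensions [L], while t² alone has dimensions [T^2]. For the equation to balance, the factor 4.9 must carry dimensions [L T^-2] — it is a dimensional constant (a numerical value of a physical quantity with its units suppressed), not a pure number.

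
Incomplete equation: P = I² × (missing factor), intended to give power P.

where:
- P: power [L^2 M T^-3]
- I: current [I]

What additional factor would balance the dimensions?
R (resistance), dimensions [I^-2 L^2 M T^-3]

P has dimensions [L^2 M T^-3] and I² has dimensions [I^2].
The missing factor must have dimensions [L^2 M T^-3] / [I^2] = [I^-2 L^2 M T^-3], i.e. resistance (R).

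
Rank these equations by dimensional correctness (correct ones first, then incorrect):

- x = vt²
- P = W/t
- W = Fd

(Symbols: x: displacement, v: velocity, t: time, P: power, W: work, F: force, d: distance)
Dimensionally correct: P = W/t, W = Fd
Dimensionally incorrect: x = vt²
Ordered (correct first, then incorrect): P = W/t, W = Fd, x = vt²

- x = vt²: LHS [L], RHS [L T] → incorrect ✗
- P = W/t: LHS [L^2 M T^-3], RHS [L^2 M T^-3] → correct ✓
- W = Fd: LHS [L^2 M T^-2], RHS [L^2 M T^-2] → correct ✓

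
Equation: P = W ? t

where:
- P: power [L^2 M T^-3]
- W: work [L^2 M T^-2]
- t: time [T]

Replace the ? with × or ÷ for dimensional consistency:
division (÷): P = W ÷ t

P [L^2 M T^-3]; W [L^2 M T^-2]; t [T].
W × t → [L^2 M T^-1] ✗
W ÷ t → [L^2 M T^-3] ✓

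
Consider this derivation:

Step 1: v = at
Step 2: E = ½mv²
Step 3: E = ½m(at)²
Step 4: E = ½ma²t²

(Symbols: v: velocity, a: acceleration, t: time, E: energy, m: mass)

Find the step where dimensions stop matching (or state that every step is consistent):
No step introduces an error — all steps are dimensionally consistent.

Step 1: v = at → LHS [L T^-1], RHS [L T^-1] ✓
Step 2: E = ½mv² → LHS [L^2 M T^-2], RHS [L^2 M T^-2] ✓
Step 3: E = ½m(at)² → LHS [L^2 M T^-2], RHS [L^2 M T^-2] ✓
Step 4: E = ½ma²t² → LHS [L^2 M T^-2], RHS [L^2 M T^-2] ✓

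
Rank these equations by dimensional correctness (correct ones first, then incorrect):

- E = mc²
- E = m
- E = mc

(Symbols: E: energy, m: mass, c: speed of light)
Dimensionally correct: E = mc²
Dimensionally incorrect: E = m, E = mc
Ordered (correct first, then incorrect): E = mc², E = m, E = mc

- E = mc²: LHS [L^2 M T^-2], RHS [L^2 M T^-2] → correct ✓
- E = m: LHS [L^2 M T^-2], RHS [M] → incorrect ✗
- E = mc: LHS [L^2 M T^-2], RHS [L M T^-1] → incorrect ✗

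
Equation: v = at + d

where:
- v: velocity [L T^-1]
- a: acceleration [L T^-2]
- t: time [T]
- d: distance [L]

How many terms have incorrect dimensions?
1

LHS v: [L T^-1]
- at: [L T^-1] ✓
- d: [L] ✗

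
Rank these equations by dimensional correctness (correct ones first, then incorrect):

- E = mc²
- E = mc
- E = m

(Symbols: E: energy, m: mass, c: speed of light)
Dimensionally correct: E = mc²
Dimensionally incorrect: E = mc, E = m
Ordered (correct first, then incorrect): E = mc², E = mc, E = m

- E = mc²: LHS [L^2 M T^-2], RHS [L^2 M T^-2] → correct ✓
- E = mc: LHS [L^2 M T^-2], RHS [L M T^-1] → incorrect ✗
- E = m: LHS [L^2 M T^-2], RHS [M] → incorrect ✗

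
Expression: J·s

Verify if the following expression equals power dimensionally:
No

The expression J·s has dimensions [L^2 M T^-1], but power has dimensions [L^2 M T^-3].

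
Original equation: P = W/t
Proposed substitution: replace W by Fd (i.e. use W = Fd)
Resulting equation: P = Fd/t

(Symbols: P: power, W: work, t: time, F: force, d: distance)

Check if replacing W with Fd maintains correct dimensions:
Yes

[W] = [L^2 M T^-2] and [Fd] = [L^2 M T^-2]. These match, so the substitution replaces a quantity by one of the same dimensions and the result P = Fd/t has LHS [L^2 M T^-3] vs RHS [L^2 M T^-3] — still consistent.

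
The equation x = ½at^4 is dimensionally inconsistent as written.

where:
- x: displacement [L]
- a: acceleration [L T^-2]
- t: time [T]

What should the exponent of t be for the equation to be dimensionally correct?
The exponent of t should be 2: x = ½at^2

The LHS x has dimensions [L]; t has dimensions [T].
As written, the RHS ½at^4 (exponent 4 on t) has dimensions [L T^2], which does not match.
With exponent 2, the RHS ½at^2 has dimensions [L], matching the LHS.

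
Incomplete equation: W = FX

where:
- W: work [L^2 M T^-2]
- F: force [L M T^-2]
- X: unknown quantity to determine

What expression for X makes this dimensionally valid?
X = d (distance), dimensions [L]

W has dimensions [L^2 M T^-2]; the rest of the RHS (F) has dimensions [L M T^-2].
So X must have dimensions [L] — X = d (distance).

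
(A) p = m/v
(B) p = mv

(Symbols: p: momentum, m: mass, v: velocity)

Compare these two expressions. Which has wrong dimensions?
(A)

(A) p = m/v: LHS [L M T^-1], RHS [L^-1 M T] ✗
(B) p = mv: LHS [L M T^-1], RHS [L M T^-1] ✓

Expression (A) p = m/v is dimensionally incorrect.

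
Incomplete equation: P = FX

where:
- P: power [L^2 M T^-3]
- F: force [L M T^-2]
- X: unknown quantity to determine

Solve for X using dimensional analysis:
X = v (velocity), dimensions [L T^-1]

P has dimensions [L^2 M T^-3]; the rest of the RHS (F) has dimensions [L M T^-2].
So X must have dimensions [L T^-1] — X = v (velocity).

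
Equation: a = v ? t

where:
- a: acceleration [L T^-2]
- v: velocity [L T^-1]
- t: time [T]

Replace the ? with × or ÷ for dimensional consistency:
division (÷): a = v ÷ t

a [L T^-2]; v [L T^-1]; t [T].
v × t → [L] ✗
v ÷ t → [L T^-2] ✓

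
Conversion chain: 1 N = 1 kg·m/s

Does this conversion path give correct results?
The chain is incorrect (it contains an error).

Incorrect: Newton is kg·m/s², not kg·m/s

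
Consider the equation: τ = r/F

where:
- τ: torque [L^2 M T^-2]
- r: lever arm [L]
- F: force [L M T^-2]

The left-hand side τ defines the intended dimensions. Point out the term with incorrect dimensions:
The right-hand side term r/F

τ has dimensions [L^2 M T^-2], but r/F has dimensions [M^-1 T^2], so the term r/F is dimensionally wrong for τ.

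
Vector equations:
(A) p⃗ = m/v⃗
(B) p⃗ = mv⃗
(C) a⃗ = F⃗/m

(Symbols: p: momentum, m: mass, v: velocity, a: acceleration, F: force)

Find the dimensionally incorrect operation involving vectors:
(A) p⃗ = m/v⃗

(A) p⃗ = m/v⃗: LHS [L M T^-1], RHS [L^-1 M T] ✗ — momentum is mass times velocity; should be mv⃗ (and division by a vector is undefined)
(B) p⃗ = mv⃗: LHS [L M T^-1], RHS [L M T^-1] ✓ — mass (scalar) times velocity (vector)
(C) a⃗ = F⃗/m: LHS [L T^-2], RHS [L T^-2] ✓ — force (vector) divided by mass (scalar)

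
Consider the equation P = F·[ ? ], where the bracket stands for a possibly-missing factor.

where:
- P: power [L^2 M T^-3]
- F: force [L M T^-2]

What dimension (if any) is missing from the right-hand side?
[L T^-1] — velocity (e.g. v)

P has dimensions [L^2 M T^-3]; F has dimensions [L M T^-2].
The bracketed factor must supply [L^2 M T^-3] / [L M T^-2] = [L T^-1].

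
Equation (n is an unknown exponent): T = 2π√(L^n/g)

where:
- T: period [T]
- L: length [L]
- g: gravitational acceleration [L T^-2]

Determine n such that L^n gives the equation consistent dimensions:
n = 1

T has dimensions [T]; L has dimensions [L].
With n = 1: 2π√(L^1/g) has dimensions [T], matching the LHS ✓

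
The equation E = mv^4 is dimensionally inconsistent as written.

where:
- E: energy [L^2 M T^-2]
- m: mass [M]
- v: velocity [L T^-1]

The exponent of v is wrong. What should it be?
The exponent of v should be 2: E = mv^2

The LHS E has dimensions [L^2 M T^-2]; v has dimensions [L T^-1].
As written, the RHS mv^4 (exponent 4 on v) has dimensions [L^4 M T^-4], which does not match.
With exponent 2, the RHS mv^2 has dimensions [L^2 M T^-2], matching the LHS.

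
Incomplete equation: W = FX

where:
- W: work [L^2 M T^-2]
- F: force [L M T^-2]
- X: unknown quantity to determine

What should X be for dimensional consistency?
X = d (distance), dimensions [L]

W has dimensions [L^2 M T^-2]; the rest of the RHS (F) has dimensions [L M T^-2].
So X must have dimensions [L] — X = d (distance).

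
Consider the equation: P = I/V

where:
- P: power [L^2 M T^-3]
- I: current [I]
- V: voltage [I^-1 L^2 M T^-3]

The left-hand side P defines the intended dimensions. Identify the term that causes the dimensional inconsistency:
The right-hand side term I/V

P has dimensions [L^2 M T^-3], but I/V has dimensions [I^2 L^-2 M^-1 T^3], so the term I/V is dimensionally wrong for P.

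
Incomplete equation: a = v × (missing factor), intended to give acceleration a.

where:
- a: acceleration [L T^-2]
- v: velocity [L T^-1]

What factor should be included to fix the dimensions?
1/t (inverse time), dimensions [T^-1]

a has dimensions [L T^-2] and v has dimensions [L T^-1].
The missing factor must have dimensions [L T^-2] / [L T^-1] = [T^-1], i.e. inverse time (1/t).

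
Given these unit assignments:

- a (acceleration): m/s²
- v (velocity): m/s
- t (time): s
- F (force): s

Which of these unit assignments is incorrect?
F

The variable F (force) should have units N, not s.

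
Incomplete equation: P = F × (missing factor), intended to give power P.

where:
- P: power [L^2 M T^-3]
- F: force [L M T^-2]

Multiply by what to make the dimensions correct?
v (velocity), dimensions [L T^-1]

P has dimensions [L^2 M T^-3] and F has dimensions [L M T^-2].
The missing factor must have dimensions [L^2 M T^-3] / [L M T^-2] = [L T^-1], i.e. velocity (v).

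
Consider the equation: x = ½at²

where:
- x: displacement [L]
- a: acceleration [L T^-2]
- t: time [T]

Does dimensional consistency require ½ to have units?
No

x has dimensions [L] and at² already has dimensions [L], so the equation balances without ½ contributing any dimensions. ½ is a pure (dimensionless) number; changing or removing it would not affect dimensional consistency.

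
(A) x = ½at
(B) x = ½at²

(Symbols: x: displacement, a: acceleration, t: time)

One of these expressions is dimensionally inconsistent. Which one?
(A)

(A) x = ½at: LHS [L], RHS [L T^-1] ✗
(B) x = ½at²: LHS [L], RHS [L] ✓

Expression (A) x = ½at is dimensionally incorrect.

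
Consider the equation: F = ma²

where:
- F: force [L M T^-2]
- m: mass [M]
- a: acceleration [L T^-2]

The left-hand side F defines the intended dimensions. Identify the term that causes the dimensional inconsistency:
The right-hand side term ma²

F has dimensions [L M T^-2], but ma² has dimensions [L^2 M T^-4], so the term ma² is dimensionally wrong for F.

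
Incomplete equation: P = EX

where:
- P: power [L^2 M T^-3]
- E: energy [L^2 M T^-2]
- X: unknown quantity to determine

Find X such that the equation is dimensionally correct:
X = f (inverse time / frequency (1/t)), dimensions [T^-1]

P has dimensions [L^2 M T^-3]; the rest of the RHS (E) has dimensions [L^2 M T^-2].
So X must have dimensions [T^-1] — X = f (inverse time / frequency (1/t)).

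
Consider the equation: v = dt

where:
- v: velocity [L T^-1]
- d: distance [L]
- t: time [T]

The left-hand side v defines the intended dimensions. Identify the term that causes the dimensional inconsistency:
The right-hand side term dt

v has dimensions [L T^-1], but dt has dimensions [L T], so the term dt is dimensionally wrong for v.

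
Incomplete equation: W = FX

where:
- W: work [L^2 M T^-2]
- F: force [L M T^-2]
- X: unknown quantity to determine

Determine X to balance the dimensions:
X = d (distance), dimensions [L]

W has dimensions [L^2 M T^-2]; the rest of the RHS (F) has dimensions [L M T^-2].
So X must have dimensions [L] — X = d (distance).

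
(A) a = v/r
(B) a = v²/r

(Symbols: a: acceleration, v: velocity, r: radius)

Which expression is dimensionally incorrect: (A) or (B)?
(A)

(A) a = v/r: LHS [L T^-2], RHS [T^-1] ✗
(B) a = v²/r: LHS [L T^-2], RHS [L T^-2] ✓

Expression (A) a = v/r is dimensionally incorrect.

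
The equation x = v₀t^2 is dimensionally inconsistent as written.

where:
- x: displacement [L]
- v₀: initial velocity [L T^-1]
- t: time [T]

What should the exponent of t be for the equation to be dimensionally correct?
The exponent of t should be 1: x = v₀t

The LHS x has dimensions [L]; t has dimensions [T].
As written, the RHS v₀t^2 (exponent 2 on t) has dimensions [L T], which does not match.
With exponent 1, the RHS v₀t has dimensions [L], matching the LHS.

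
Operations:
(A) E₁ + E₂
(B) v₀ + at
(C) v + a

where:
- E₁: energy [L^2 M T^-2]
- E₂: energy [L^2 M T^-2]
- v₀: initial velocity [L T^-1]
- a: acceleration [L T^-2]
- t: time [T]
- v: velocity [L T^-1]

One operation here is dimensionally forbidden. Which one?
(C) v + a

(A) E₁ + E₂: E₁ [L^2 M T^-2] and E₂ [L^2 M T^-2] — same dimensions ✓
(B) v₀ + at: v₀ [L T^-1] and at [L T^-1] — same dimensions ✓
(C) v + a: v [L T^-1] and a [L T^-2] — different dimensions cannot be added/subtracted ✗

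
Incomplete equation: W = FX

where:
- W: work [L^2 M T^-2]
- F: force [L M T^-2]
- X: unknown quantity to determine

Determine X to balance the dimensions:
X = d (distance), dimensions [L]

W has dimensions [L^2 M T^-2]; the rest of the RHS (F) has dimensions [L M T^-2].
So X must have dimensions [L] — X = d (distance).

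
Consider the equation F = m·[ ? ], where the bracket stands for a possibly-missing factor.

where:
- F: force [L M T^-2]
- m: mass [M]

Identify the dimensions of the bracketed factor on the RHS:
[L T^-2] — acceleration (e.g. a)

F has dimensions [L M T^-2]; m has dimensions [M].
The bracketed factor must supply [L M T^-2] / [M] = [L T^-2].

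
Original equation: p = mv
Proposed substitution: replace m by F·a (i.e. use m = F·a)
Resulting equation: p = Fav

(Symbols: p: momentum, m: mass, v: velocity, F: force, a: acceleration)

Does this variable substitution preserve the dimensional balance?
No

[m] = [M] and [F·a] = [L^2 M T^-4]. These differ, so the substitution replaces a quantity by one of different dimensions and the result p = Fav has LHS [L M T^-1] vs RHS [L^3 M T^-5] — inconsistent.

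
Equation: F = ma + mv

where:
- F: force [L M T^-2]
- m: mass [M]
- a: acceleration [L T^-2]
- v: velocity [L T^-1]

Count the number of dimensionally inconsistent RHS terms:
1

LHS F: [L M T^-2]
- ma: [L M T^-2] ✓
- mv: [L M T^-1] ✗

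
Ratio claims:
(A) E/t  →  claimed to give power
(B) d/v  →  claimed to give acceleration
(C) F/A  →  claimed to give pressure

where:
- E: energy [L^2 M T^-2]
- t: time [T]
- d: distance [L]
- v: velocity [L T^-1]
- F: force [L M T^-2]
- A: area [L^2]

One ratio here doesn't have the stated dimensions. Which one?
(B) d/v does not give acceleration

(A) E/t: [L^2 M T^-3] = power [L^2 M T^-3] ✓
(B) d/v: [T] ≠ acceleration [L T^-2] ✗
(C) F/A: [L^-1 M T^-2] = pressure [L^-1 M T^-2] ✓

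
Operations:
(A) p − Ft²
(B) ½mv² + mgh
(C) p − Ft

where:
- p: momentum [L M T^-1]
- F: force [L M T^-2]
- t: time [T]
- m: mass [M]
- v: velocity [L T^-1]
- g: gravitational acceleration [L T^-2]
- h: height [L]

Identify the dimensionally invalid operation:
(A) p − Ft²

(A) p − Ft²: p [L M T^-1] and Ft² [L M] — different dimensions cannot be added/subtracted ✗
(B) ½mv² + mgh: ½mv² [L^2 M T^-2] and mgh [L^2 M T^-2] — same dimensions ✓
(C) p − Ft: p [L M T^-1] and Ft [L M T^-1] — same dimensions ✓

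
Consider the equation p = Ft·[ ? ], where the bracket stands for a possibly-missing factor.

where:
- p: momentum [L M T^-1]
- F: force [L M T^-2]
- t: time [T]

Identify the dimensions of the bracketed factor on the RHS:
Nothing is missing — the bracketed factor must be dimensionless.

p has dimensions [L M T^-1] and Ft already has dimensions [L M T^-1], so p = Ft is dimensionally complete.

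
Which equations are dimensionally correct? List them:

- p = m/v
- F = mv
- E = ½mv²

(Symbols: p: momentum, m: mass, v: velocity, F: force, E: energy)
Dimensionally correct: E = ½mv²
Dimensionally incorrect: p = m/v, F = mv
Ordered (correct first, then incorrect): E = ½mv², p = m/v, F = mv

- p = m/v: LHS [L M T^-1], RHS [L^-1 M T] → incorrect ✗
- F = mv: LHS [L M T^-2], RHS [L M T^-1] → incorrect ✗
- E = ½mv²: LHS [L^2 M T^-2], RHS [L^2 M T^-2] → correct ✓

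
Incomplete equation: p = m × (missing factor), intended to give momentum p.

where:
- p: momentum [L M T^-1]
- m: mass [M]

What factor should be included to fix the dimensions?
v (velocity), dimensions [L T^-1]

p has dimensions [L M T^-1] and m has dimensions [M].
The missing factor must have dimensions [L M T^-1] / [M] = [L T^-1], i.e. velocity (v).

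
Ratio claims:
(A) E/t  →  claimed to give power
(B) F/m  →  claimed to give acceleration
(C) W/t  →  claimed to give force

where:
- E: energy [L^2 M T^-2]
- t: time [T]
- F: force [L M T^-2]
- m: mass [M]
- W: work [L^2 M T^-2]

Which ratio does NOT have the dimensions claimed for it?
(C) W/t does not give force

(A) E/t: [L^2 M T^-3] = power [L^2 M T^-3] ✓
(B) F/m: [L T^-2] = acceleration [L T^-2] ✓
(C) W/t: [L^2 M T^-3] ≠ force [L M T^-2] ✗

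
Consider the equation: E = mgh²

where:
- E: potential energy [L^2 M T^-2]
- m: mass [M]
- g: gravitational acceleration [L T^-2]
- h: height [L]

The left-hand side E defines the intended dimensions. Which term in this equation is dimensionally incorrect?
The right-hand side term mgh²

E has dimensions [L^2 M T^-2], but mgh² has dimensions [L^3 M T^-2], so the term mgh² is dimensionally wrong for E.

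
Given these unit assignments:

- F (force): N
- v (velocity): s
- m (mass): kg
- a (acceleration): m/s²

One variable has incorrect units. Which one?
v

The variable v (velocity) should have units m/s, not s.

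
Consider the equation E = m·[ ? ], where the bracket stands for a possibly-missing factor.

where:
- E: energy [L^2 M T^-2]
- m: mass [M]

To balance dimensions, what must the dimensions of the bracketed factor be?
[L^2 T^-2] — velocity squared (e.g. v²)

E has dimensions [L^2 M T^-2]; m has dimensions [M].
The bracketed factor must supply [L^2 M T^-2] / [M] = [L^2 T^-2].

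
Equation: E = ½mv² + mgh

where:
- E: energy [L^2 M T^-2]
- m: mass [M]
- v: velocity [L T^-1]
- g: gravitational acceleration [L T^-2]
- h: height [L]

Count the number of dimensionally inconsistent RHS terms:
0

LHS E: [L^2 M T^-2]
- ½mv²: [L^2 M T^-2] ✓
- mgh: [L^2 M T^-2] ✓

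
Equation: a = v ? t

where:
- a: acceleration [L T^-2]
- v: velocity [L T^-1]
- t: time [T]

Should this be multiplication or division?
division (÷): a = v ÷ t

a [L T^-2]; v [L T^-1]; t [T].
v × t → [L] ✗
v ÷ t → [L T^-2] ✓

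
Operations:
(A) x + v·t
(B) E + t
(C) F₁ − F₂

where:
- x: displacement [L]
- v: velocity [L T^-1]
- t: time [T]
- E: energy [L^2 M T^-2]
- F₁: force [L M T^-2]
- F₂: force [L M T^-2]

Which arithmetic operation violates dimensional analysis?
(B) E + t

(A) x + v·t: x [L] and v·t [L] — same dimensions ✓
(B) E + t: E [L^2 M T^-2] and t [T] — different dimensions cannot be added/subtracted ✗
(C) F₁ − F₂: F₁ [L M T^-2] and F₂ [L M T^-2] — same dimensions ✓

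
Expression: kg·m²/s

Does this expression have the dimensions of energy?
No

The expression kg·m²/s has dimensions [L^2 M T^-1], but energy has dimensions [L^2 M T^-2].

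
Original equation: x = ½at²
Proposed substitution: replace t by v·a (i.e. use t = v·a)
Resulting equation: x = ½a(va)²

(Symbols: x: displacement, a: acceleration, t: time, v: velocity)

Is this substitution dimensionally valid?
No

[t] = [T] and [v·a] = [L^2 T^-3]. These differ, so the substitution replaces a quantity by one of different dimensions and the result x = ½a(va)² has LHS [L] vs RHS [L^5 T^-8] — inconsistent.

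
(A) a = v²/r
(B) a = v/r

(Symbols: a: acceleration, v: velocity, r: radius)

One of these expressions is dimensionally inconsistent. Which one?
(B)

(A) a = v²/r: LHS [L T^-2], RHS [L T^-2] ✓
(B) a = v/r: LHS [L T^-2], RHS [T^-1] ✗

Expression (B) a = v/r is dimensionally incorrect.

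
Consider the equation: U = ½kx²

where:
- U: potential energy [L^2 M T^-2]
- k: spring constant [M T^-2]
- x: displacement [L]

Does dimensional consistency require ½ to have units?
No

U has dimensions [L^2 M T^-2] and kx² already has dimensions [L^2 M T^-2], so the equation balances without ½ contributing any dimensions. ½ is a pure (dimensionless) number; changing or removing it would not affect dimensional consistency.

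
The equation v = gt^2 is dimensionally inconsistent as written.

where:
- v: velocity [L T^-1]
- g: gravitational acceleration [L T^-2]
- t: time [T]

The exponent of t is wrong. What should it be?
The exponent of t should be 1: v = gt

The LHS v has dimensions [L T^-1]; t has dimensions [T].
As written, the RHS gt^2 (exponent 2 on t) has dimensions [L], which does not match.
With exponent 1, the RHS gt has dimensions [L T^-1], matching the LHS.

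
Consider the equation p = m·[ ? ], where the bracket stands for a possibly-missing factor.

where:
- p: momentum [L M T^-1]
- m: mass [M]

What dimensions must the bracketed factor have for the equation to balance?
[L T^-1] — velocity (e.g. v)

p has dimensions [L M T^-1]; m has dimensions [M].
The bracketed factor must supply [L M T^-1] / [M] = [L T^-1].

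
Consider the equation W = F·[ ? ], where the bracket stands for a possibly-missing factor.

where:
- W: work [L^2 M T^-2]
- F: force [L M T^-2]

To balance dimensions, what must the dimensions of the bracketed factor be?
[L] — length (e.g. a distance d)

W has dimensions [L^2 M T^-2]; F has dimensions [L M T^-2].
The bracketed factor must supply [L^2 M T^-2] / [L M T^-2] = [L].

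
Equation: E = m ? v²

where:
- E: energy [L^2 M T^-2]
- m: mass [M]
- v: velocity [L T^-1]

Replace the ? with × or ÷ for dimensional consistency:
multiplication (×): E = m × v²

E [L^2 M T^-2]; m [M]; v² [L^2 T^-2].
m × v² → [L^2 M T^-2] ✓
m ÷ v² → [L^-2 M T^2] ✗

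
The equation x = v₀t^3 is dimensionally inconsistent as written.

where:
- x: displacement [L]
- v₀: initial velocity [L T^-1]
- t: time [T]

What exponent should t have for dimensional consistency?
The exponent of t should be 1: x = v₀t

The LHS x has dimensions [L]; t has dimensions [T].
As written, the RHS v₀t^3 (exponent 3 on t) has dimensions [L T^2], which does not match.
With exponent 1, the RHS v₀t has dimensions [L], matching the LHS.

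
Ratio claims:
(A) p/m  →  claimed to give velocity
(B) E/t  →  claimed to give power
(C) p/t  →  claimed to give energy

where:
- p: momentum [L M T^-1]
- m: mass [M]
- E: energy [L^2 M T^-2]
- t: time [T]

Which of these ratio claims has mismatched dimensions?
(C) p/t does not give energy

(A) p/m: [L T^-1] = velocity [L T^-1] ✓
(B) E/t: [L^2 M T^-3] = power [L^2 M T^-3] ✓
(C) p/t: [L M T^-2] ≠ energy [L^2 M T^-2] ✗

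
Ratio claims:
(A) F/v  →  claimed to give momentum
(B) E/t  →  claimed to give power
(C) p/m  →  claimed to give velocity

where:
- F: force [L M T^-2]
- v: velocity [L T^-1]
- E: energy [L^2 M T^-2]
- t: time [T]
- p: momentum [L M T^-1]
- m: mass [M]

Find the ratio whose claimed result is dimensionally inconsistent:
(A) F/v does not give momentum

(A) F/v: [M T^-1] ≠ momentum [L M T^-1] ✗
(B) E/t: [L^2 M T^-3] = power [L^2 M T^-3] ✓
(C) p/m: [L T^-1] = velocity [L T^-1] ✓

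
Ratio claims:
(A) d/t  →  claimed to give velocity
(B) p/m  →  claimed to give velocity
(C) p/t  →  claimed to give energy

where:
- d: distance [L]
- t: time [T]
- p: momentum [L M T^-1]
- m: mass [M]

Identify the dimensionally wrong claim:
(C) p/t does not give energy

(A) d/t: [L T^-1] = velocity [L T^-1] ✓
(B) p/m: [L T^-1] = velocity [L T^-1] ✓
(C) p/t: [L M T^-2] ≠ energy [L^2 M T^-2] ✗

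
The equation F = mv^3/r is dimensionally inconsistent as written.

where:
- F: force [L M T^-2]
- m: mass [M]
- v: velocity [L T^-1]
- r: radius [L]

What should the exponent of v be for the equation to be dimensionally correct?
The exponent of v should be 2: F = mv^2/r

The LHS F has dimensions [L M T^-2]; v has dimensions [L T^-1].
As written, the RHS mv^3/r (exponent 3 on v) has dimensions [L^2 M T^-3], which does not match.
With exponent 2, the RHS mv^2/r has dimensions [L M T^-2], matching the LHS.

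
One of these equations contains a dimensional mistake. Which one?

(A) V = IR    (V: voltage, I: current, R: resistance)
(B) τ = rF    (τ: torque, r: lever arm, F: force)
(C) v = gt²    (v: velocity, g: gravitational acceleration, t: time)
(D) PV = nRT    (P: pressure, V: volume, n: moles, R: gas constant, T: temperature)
(C) v = gt²

The equation (C) v = gt² is dimensionally incorrect.

LHS (v): [L T^-1]
RHS (gt²): [L] ✗

The dimensions do not match. The other three equations balance.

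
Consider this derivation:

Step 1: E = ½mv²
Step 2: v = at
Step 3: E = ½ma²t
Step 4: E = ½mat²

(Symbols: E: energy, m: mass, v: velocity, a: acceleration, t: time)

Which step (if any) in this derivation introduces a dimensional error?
Step 3

Step 1: E = ½mv² → LHS [L^2 M T^-2], RHS [L^2 M T^-2] ✓
Step 2: v = at → LHS [L T^-1], RHS [L T^-1] ✓
Step 3: E = ½ma²t → LHS [L^2 M T^-2], RHS [L^2 M T^-3] ✗

The first dimensional inconsistency appears in step 3: E = ½ma²t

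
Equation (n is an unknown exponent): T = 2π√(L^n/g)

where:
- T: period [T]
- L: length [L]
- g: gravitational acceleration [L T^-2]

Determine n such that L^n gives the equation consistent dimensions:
n = 1

T has dimensions [T]; L has dimensions [L].
With n = 1: 2π√(L^1/g) has dimensions [T], matching the LHS ✓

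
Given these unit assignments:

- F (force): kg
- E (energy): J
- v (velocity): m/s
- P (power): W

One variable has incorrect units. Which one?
F

The variable F (force) should have units N, not kg.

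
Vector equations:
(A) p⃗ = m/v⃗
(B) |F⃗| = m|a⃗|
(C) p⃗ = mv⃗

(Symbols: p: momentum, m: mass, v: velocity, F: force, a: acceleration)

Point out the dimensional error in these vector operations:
(A) p⃗ = m/v⃗

(A) p⃗ = m/v⃗: LHS [L M T^-1], RHS [L^-1 M T] ✗ — momentum is mass times velocity; should be mv⃗ (and division by a vector is undefined)
(B) |F⃗| = m|a⃗|: LHS [L M T^-2], RHS [L M T^-2] ✓ — magnitudes of vectors are scalars
(C) p⃗ = mv⃗: LHS [L M T^-1], RHS [L M T^-1] ✓ — mass (scalar) times velocity (vector)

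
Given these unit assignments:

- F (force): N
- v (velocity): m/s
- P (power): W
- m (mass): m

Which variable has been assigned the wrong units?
m

The variable m (mass) should have units kg, not m.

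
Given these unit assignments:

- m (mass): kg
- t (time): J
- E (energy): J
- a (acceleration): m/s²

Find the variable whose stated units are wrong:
t

The variable t (time) should have units s, not J.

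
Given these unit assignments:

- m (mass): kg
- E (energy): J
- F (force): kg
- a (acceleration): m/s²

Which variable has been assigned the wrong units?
F

The variable F (force) should have units N, not kg.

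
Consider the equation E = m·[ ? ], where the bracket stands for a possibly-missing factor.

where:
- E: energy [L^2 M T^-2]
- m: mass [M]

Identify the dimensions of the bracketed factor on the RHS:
[L^2 T^-2] — velocity squared (e.g. v²)

E has dimensions [L^2 M T^-2]; m has dimensions [M].
The bracketed factor must supply [L^2 M T^-2] / [M] = [L^2 T^-2].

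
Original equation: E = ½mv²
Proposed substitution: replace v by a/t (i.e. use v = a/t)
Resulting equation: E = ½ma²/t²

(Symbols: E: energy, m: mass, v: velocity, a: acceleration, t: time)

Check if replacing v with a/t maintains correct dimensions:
No

[v] = [L T^-1] and [a/t] = [L T^-3]. These differ, so the substitution replaces a quantity by one of different dimensions and the result E = ½ma²/t² has LHS [L^2 M T^-2] vs RHS [L^2 M T^-6] — inconsistent.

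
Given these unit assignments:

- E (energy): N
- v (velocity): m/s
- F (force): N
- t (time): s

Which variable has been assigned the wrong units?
E

The variable E (energy) should have units J, not N.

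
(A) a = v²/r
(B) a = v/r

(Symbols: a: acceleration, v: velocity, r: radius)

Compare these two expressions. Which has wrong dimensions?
(B)

(A) a = v²/r: LHS [L T^-2], RHS [L T^-2] ✓
(B) a = v/r: LHS [L T^-2], RHS [T^-1] ✗

Expression (B) a = v/r is dimensionally incorrect.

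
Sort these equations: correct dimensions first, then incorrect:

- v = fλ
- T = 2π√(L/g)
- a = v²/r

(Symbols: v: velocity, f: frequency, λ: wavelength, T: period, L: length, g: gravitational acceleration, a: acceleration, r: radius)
Dimensionally correct: v = fλ, T = 2π√(L/g), a = v²/r
Dimensionally incorrect: none
Ordered (correct first, then incorrect): v = fλ, T = 2π√(L/g), a = v²/r

- v = fλ: LHS [L T^-1], RHS [L T^-1] → correct ✓
- T = 2π√(L/g): LHS [T], RHS [T] → correct ✓
- a = v²/r: LHS [L T^-2], RHS [L T^-2] → correct ✓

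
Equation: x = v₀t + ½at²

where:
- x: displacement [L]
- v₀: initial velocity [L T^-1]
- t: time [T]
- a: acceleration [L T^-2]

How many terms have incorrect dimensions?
0

LHS x: [L]
- v₀t: [L] ✓
- ½at²: [L] ✓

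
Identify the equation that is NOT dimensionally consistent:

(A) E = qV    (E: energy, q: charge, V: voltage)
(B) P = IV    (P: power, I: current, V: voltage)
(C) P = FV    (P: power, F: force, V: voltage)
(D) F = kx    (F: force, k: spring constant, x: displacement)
(C) P = FV

The equation (C) P = FV is dimensionally incorrect.

LHS (P): [L^2 M T^-3]
RHS (FV): [I^-1 L^3 M^2 T^-5] ✗

The dimensions do not match. The other three equations balance.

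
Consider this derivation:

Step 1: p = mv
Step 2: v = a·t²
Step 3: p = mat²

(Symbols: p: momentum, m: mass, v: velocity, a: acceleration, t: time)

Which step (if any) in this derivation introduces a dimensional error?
Step 2

Step 1: p = mv → LHS [L M T^-1], RHS [L M T^-1] ✓
Step 2: v = a·t² → LHS [L T^-1], RHS [L] ✗

The first dimensional inconsistency appears in step 2: v = a·t²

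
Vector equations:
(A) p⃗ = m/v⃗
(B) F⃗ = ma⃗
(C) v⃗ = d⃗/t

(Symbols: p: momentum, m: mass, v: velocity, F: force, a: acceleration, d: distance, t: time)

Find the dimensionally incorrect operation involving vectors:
(A) p⃗ = m/v⃗

(A) p⃗ = m/v⃗: LHS [L M T^-1], RHS [L^-1 M T] ✗ — momentum is mass times velocity; should be mv⃗ (and division by a vector is undefined)
(B) F⃗ = ma⃗: LHS [L M T^-2], RHS [L M T^-2] ✓ — Force and acceleration are vectors, mass is a scalar
(C) v⃗ = d⃗/t: LHS [L T^-1], RHS [L T^-1] ✓ — displacement (vector) divided by time (scalar)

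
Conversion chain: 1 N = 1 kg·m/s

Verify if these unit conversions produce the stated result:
The chain is incorrect (it contains an error).

Incorrect: Newton is kg·m/s², not kg·m/s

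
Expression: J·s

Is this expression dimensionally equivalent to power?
No

The expression J·s has dimensions [L^2 M T^-1], but power has dimensions [L^2 M T^-3].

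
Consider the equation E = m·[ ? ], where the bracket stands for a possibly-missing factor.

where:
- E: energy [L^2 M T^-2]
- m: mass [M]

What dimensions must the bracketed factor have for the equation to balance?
[L^2 T^-2] — velocity squared (e.g. v²)

E has dimensions [L^2 M T^-2]; m has dimensions [M].
The bracketed factor must supply [L^2 M T^-2] / [M] = [L^2 T^-2].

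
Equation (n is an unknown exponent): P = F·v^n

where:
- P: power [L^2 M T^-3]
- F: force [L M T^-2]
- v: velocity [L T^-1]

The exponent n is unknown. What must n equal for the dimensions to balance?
n = 1

P has dimensions [L^2 M T^-3]; v has dimensions [L T^-1].
The rest of the RHS has dimensions [L M T^-2], so v^n must supply [L T^-1].
With n = 1: F·v^1 has dimensions [L^2 M T^-3], matching the LHS ✓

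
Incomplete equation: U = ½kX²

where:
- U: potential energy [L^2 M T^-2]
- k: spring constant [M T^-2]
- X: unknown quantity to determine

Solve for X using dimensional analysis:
X = x (displacement), dimensions [L]

U has dimensions [L^2 M T^-2]; the rest of the RHS (½k) has dimensions [M T^-2].
So X² must have dimensions [L^2], i.e. X has dimensions [L] — X = x (displacement).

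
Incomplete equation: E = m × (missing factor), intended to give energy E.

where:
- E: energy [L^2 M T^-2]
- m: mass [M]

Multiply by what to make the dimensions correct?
v² (velocity squared), dimensions [L^2 T^-2]

E has dimensions [L^2 M T^-2] and m has dimensions [M].
The missing factor must have dimensions [L^2 M T^-2] / [M] = [L^2 T^-2], i.e. velocity squared (v²).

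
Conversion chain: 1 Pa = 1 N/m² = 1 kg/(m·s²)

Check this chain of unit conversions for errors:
The chain is correct (no errors).

Correct: Pascal is Newton per square meter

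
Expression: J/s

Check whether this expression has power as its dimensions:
Yes

The expression J/s has dimensions [L^2 M T^-3], which is exactly power [L^2 M T^-3].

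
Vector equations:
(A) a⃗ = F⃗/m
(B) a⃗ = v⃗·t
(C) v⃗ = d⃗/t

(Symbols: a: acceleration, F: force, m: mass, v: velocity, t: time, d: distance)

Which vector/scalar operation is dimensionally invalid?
(B) a⃗ = v⃗·t

(A) a⃗ = F⃗/m: LHS [L T^-2], RHS [L T^-2] ✓ — force (vector) divided by mass (scalar)
(B) a⃗ = v⃗·t: LHS [L T^-2], RHS [L] ✗ — acceleration is velocity per time; should be v⃗/t
(C) v⃗ = d⃗/t: LHS [L T^-1], RHS [L T^-1] ✓ — displacement (vector) divided by time (scalar)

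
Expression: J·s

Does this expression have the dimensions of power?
No

The expression J·s has dimensions [L^2 M T^-1], but power has dimensions [L^2 M T^-3].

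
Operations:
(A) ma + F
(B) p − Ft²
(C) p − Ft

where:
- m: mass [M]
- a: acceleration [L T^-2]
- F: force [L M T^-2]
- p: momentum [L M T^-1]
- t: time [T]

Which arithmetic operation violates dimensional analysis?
(B) p − Ft²

(A) ma + F: ma [L M T^-2] and F [L M T^-2] — same dimensions ✓
(B) p − Ft²: p [L M T^-1] and Ft² [L M] — different dimensions cannot be added/subtracted ✗
(C) p − Ft: p [L M T^-1] and Ft [L M T^-1] — same dimensions ✓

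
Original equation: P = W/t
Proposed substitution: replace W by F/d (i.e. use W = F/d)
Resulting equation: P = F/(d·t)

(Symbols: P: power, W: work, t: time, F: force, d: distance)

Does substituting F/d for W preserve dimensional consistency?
No

[W] = [L^2 M T^-2] and [F/d] = [M T^-2]. These differ, so the substitution replaces a quantity by one of different dimensions and the result P = F/(d·t) has LHS [L^2 M T^-3] vs RHS [M T^-3] — inconsistent.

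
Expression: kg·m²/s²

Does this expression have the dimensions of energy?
Yes

The expression kg·m²/s² has dimensions [L^2 M T^-2], which is exactly energy [L^2 M T^-2].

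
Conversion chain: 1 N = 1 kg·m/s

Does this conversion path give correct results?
The chain is incorrect (it contains an error).

Incorrect: Newton is kg·m/s², not kg·m/s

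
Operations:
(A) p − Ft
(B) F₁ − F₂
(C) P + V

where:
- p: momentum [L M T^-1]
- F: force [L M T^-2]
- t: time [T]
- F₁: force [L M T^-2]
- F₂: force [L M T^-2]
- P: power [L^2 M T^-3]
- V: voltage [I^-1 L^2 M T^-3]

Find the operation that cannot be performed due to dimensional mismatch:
(C) P + V

(A) p − Ft: p [L M T^-1] and Ft [L M T^-1] — same dimensions ✓
(B) F₁ − F₂: F₁ [L M T^-2] and F₂ [L M T^-2] — same dimensions ✓
(C) P + V: P [L^2 M T^-3] and V [I^-1 L^2 M T^-3] — different dimensions cannot be added/subtracted ✗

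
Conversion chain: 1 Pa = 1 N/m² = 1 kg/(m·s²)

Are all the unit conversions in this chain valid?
The chain is correct (no errors).

Correct: Pascal is Newton per square meter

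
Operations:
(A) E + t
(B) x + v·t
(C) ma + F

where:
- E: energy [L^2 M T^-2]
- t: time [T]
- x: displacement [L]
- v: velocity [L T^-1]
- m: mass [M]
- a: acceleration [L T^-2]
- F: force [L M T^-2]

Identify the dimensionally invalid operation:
(A) E + t

(A) E + t: E [L^2 M T^-2] and t [T] — different dimensions cannot be added/subtracted ✗
(B) x + v·t: x [L] and v·t [L] — same dimensions ✓
(C) ma + F: ma [L M T^-2] and F [L M T^-2] — same dimensions ✓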